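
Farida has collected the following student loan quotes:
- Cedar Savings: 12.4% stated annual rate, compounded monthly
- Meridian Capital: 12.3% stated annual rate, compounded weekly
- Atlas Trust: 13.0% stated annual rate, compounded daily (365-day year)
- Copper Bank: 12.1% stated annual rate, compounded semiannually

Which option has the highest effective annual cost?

Cedar Savings: (1 + 0.124/12)^12 − 1 = 13.130%
Meridian Capital: (1 + 0.123/52)^52 − 1 = 13.072%
Atlas Trust: (1 + 0.130/365)^365 − 1 = 13.880%
Copper Bank: (1 + 0.121/2)^2 − 1 = 12.466%
The highest effective annual rate is Atlas Trust at 13.880%.

Atlas Trust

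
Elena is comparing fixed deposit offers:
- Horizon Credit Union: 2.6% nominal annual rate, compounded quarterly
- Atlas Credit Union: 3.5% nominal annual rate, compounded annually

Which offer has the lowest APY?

Horizon Credit Union

Horizon Credit Union: (1 + 0.026/4)^4 − 1 = 2.625%
Atlas Credit Union: compounded annually, EAR = 3.500%
The lowest effective annual rate is Horizon Credit Union at 2.625%.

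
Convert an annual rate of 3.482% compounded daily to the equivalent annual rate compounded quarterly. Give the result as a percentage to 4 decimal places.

3.4970%

EAR = (1 + 0.03482/365)^365 − 1 = 0.035432.
Solve (1 + r/4)^4 = 1.035432: r/4 = 1.035432^(1/4) − 1 = 0.008743, so r = 0.034970 = 3.4970%.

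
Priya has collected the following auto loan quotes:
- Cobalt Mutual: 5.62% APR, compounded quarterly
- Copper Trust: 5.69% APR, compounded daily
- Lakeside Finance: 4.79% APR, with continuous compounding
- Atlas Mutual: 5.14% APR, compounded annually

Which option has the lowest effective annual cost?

Lakeside Finance

Cobalt Mutual: (1 + 0.0562/4)^4 − 1 = 5.740%
Copper Trust: (1 + 0.0569/365)^365 − 1 = 5.855%
Lakeside Finance: e^0.0479 − 1 = 4.907%
Atlas Mutual: compounded annually, EAR = 5.140%
The lowest effective annual rate is Lakeside Finance at 4.907%.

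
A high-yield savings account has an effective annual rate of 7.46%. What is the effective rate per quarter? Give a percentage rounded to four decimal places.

The per-quarter rate i satisfies (1 + i)^4 = 1 + 0.0746.
i = 1.0746^(1/4) − 1 = 0.0181499 = 1.8150%.

1.8150%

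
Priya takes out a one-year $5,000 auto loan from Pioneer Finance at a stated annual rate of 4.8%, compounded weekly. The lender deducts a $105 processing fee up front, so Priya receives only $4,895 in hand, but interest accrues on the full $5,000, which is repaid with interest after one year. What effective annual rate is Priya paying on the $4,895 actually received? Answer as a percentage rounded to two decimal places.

Amount owed after one year: 5,000 × (1 + 0.048/52)^52 = 5,000 × 1.049147 = $5,245.74.
Effective rate on net proceeds: 5,245.74 / 4,895 − 1 = 0.071652 = 7.17%.

7.17%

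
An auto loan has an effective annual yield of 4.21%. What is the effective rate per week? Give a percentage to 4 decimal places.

The per-week rate i satisfies (1 + i)^52 = 1 + 0.0421.
i = 1.0421^(1/52) − 1 = 0.0007934 = 0.0793%.

0.0793%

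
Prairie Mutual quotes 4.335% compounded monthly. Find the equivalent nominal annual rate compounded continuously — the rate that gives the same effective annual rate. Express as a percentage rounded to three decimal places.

4.327%

EAR = (1 + 0.04335/12)^12 − 1 = 0.044222.
Equivalent continuous rate: r = ln(1 + 0.044222) = 0.043272 = 4.327%.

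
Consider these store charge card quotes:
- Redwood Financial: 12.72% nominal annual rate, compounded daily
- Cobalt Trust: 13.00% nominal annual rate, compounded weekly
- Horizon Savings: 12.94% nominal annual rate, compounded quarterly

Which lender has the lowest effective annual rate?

Redwood Financial: (1 + 0.1272/365)^365 − 1 = 13.562%
Cobalt Trust: (1 + 0.1300/52)^52 − 1 = 13.864%
Horizon Savings: (1 + 0.1294/4)^4 − 1 = 13.582%
The lowest effective annual rate is Redwood Financial at 13.562%.

Redwood Financial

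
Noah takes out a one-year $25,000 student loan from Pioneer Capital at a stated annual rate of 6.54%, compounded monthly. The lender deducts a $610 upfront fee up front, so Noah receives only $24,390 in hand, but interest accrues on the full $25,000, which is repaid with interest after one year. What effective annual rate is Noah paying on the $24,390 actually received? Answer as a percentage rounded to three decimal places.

9.409%

Amount owed after one year: 25,000 × (1 + 0.0654/12)^12 = 25,000 × 1.067396 = $26,684.91.
Effective rate on net proceeds: 26,684.91 / 24,390 − 1 = 0.094092 = 9.409%.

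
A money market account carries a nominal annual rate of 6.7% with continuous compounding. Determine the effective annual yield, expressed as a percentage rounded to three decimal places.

6.930%

With continuous compounding, EAR = e^0.067 − 1.
e^0.067 = 1.069295, so EAR = 0.069295 = 6.930%.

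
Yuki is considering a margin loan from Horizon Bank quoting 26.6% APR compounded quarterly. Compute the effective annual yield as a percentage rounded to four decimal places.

EAR = (1 + 0.266/4)^4 − 1.
= (1 + 0.066500)^4 − 1 = 1.293729 − 1 = 29.3729%.

29.3729%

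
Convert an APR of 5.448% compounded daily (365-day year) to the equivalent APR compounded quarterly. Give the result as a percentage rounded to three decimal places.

EAR = (1 + 0.05448/365)^365 − 1 = 0.055987.
Solve (1 + r/4)^4 = 1.055987: r/4 = 1.055987^(1/4) − 1 = 0.013712, so r = 0.054849 = 5.485%.

5.485%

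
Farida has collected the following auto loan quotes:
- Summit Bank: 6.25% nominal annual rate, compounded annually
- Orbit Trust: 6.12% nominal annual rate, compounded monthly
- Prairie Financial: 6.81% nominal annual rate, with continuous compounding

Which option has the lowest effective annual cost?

Summit Bank

Summit Bank: compounded annually, EAR = 6.250%
Orbit Trust: (1 + 0.0612/12)^12 − 1 = 6.295%
Prairie Financial: e^0.0681 − 1 = 7.047%
The lowest effective annual rate is Summit Bank at 6.250%.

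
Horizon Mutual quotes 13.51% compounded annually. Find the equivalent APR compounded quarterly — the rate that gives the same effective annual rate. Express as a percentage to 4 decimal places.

12.8749%

Compounded annually, EAR = nominal = 0.135100.
Solve (1 + r/4)^4 = 1.135100: r/4 = 1.135100^(1/4) − 1 = 0.032187, so r = 0.128749 = 12.8749%.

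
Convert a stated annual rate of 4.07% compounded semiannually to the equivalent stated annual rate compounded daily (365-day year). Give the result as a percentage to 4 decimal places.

EAR = (1 + 0.0407/2)^2 − 1 = 0.041114.
Solve (1 + r/365)^365 = 1.041114: r/365 = 1.041114^(1/365) − 1 = 0.000110, so r = 0.040294 = 4.0294%.

4.0294%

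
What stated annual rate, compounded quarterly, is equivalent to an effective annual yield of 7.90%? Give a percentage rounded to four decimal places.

7.6762%

(1 + r/4)^4 − 1 = 0.0790, so 1 + r/4 = 1.0790^(1/4).
r/4 = 0.019190, so r = 0.076762 = 7.6762%.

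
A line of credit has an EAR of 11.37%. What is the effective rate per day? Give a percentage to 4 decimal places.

The per-day rate i satisfies (1 + i)^365 = 1 + 0.1137.
i = 1.1137^(1/365) − 1 = 0.0002951 = 0.0295%.

0.0295%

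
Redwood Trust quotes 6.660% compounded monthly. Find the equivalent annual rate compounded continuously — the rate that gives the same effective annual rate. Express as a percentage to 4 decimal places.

6.6416%

EAR = (1 + 0.06660/12)^12 − 1 = 0.068671.
Equivalent continuous rate: r = ln(1 + 0.068671) = 0.066416 = 6.6416%.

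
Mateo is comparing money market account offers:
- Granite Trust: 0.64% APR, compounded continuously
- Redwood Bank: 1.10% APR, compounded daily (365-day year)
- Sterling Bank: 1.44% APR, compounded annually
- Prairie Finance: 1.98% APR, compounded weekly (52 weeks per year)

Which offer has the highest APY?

Granite Trust: e^0.0064 − 1 = 0.642%
Redwood Bank: (1 + 0.0110/365)^365 − 1 = 1.106%
Sterling Bank: compounded annually, EAR = 1.440%
Prairie Finance: (1 + 0.0198/52)^52 − 1 = 1.999%
The highest effective annual rate is Prairie Finance at 1.999%.

Prairie Finance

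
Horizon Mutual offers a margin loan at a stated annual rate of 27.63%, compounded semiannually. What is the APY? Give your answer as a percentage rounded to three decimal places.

29.539%

EAR = (1 + 0.2763/2)^2 − 1.
= (1 + 0.138150)^2 − 1 = 1.295385 − 1 = 29.539%.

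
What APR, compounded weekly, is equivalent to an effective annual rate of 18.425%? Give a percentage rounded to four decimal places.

16.9385%

(1 + r/52)^52 − 1 = 0.18425, so 1 + r/52 = 1.18425^(1/52).
r/52 = 0.003257, so r = 0.169385 = 16.9385%.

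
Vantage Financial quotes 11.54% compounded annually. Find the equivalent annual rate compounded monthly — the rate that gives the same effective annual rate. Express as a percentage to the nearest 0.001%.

10.971%

Compounded annually, EAR = nominal = 0.115400.
Solve (1 + r/12)^12 = 1.115400: r/12 = 1.115400^(1/12) − 1 = 0.009143, so r = 0.109712 = 10.971%.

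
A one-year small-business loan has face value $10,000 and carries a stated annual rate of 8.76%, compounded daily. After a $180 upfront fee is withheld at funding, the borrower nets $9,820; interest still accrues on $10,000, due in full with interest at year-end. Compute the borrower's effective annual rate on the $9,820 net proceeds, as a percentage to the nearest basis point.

Amount owed after one year: 10,000 × (1 + 0.0876/365)^365 = 10,000 × 1.091540 = $10,915.40.
Effective rate on net proceeds: 10,915.40 / 9,820 − 1 = 0.111548 = 11.15%.

11.15%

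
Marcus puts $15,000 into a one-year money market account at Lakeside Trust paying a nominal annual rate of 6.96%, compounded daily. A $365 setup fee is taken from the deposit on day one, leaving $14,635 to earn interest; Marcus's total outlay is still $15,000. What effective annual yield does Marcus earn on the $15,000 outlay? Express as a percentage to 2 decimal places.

4.60%

Value after one year: 14,635 × (1 + 0.0696/365)^365 = 14,635 × 1.072072 = $15,689.78.
Effective yield on the $15,000 outlay: 15,689.78 / 15,000 − 1 = 0.045985 = 4.60%.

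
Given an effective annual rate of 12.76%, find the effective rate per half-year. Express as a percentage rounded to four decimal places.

The per-half-year rate i satisfies (1 + i)^2 = 1 + 0.1276.
i = 1.1276^(1/2) − 1 = 0.0618851 = 6.1885%.

6.1885%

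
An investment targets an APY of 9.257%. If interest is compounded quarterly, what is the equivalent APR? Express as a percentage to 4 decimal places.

8.9520%

(1 + r/4)^4 − 1 = 0.09257, so 1 + r/4 = 1.09257^(1/4).
r/4 = 0.022380, so r = 0.089520 = 8.9520%.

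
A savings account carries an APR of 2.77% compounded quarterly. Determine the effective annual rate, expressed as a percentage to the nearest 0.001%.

EAR = (1 + 0.0277/4)^4 − 1.
= (1 + 0.006925)^4 − 1 = 1.027989 − 1 = 2.799%.

2.799%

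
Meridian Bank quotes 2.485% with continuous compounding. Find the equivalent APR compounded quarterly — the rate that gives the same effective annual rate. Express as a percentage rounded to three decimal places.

2.493%

EAR under continuous compounding: e^0.02485 − 1 = 0.025161.
Solve (1 + r/4)^4 = 1.025161: r/4 = 1.025161^(1/4) − 1 = 0.006232, so r = 0.024927 = 2.493%.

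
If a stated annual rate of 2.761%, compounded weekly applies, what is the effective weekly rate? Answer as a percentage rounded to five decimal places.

With a nominal annual rate compounded weekly, the periodic rate is the nominal rate divided by 52.
i = 0.02761 / 52 = 0.0005310 = 0.05310%.

0.05310%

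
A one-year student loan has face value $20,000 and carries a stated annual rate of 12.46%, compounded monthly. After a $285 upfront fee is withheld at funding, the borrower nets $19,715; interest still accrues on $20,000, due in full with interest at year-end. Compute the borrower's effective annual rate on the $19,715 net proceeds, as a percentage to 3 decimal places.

Amount owed after one year: 20,000 × (1 + 0.1246/12)^12 = 20,000 × 1.131968 = $22,639.36.
Effective rate on net proceeds: 22,639.36 / 19,715 − 1 = 0.148332 = 14.833%.

14.833%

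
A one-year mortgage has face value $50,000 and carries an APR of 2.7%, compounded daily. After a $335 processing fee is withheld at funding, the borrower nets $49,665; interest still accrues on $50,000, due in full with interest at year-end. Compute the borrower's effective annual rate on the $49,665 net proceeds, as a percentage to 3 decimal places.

Amount owed after one year: 50,000 × (1 + 0.027/365)^365 = 50,000 × 1.027367 = $51,368.34.
Effective rate on net proceeds: 51,368.34 / 49,665 − 1 = 0.034297 = 3.430%.

3.430%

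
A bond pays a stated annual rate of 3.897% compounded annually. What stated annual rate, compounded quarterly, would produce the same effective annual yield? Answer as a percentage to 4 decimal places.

Compounded annually, EAR = nominal = 0.038970.
Solve (1 + r/4)^4 = 1.038970: r/4 = 1.038970^(1/4) − 1 = 0.009603, so r = 0.038413 = 3.8413%.

3.8413%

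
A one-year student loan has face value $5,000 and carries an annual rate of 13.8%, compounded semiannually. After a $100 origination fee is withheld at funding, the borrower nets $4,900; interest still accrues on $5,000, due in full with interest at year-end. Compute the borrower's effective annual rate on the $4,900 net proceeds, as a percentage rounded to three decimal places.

16.608%

Amount owed after one year: 5,000 × (1 + 0.138/2)^2 = 5,000 × 1.142761 = $5,713.80.
Effective rate on net proceeds: 5,713.80 / 4,900 − 1 = 0.166083 = 16.608%.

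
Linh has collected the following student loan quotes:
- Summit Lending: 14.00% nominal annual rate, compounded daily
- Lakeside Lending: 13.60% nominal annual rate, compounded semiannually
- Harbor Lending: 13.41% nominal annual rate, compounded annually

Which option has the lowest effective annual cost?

Harbor Lending

Summit Lending: (1 + 0.1400/365)^365 − 1 = 15.024%
Lakeside Lending: (1 + 0.1360/2)^2 − 1 = 14.062%
Harbor Lending: compounded annually, EAR = 13.410%
The lowest effective annual rate is Harbor Lending at 13.410%.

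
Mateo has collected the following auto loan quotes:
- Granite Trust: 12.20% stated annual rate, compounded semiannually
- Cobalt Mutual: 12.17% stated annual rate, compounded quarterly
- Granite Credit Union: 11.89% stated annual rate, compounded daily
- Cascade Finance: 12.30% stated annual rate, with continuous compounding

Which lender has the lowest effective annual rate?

Granite Trust: (1 + 0.1220/2)^2 − 1 = 12.572%
Cobalt Mutual: (1 + 0.1217/4)^4 − 1 = 12.737%
Granite Credit Union: (1 + 0.1189/365)^365 − 1 = 12.624%
Cascade Finance: e^0.1230 − 1 = 13.088%
The lowest effective annual rate is Granite Trust at 12.572%.

Granite Trust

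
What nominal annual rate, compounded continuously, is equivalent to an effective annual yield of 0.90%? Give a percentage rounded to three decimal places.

Continuous: nominal r satisfies e^r − 1 = 0.0090.
r = ln(1 + 0.0090) = ln(1.0090) = 0.008960 = 0.896%.

0.896%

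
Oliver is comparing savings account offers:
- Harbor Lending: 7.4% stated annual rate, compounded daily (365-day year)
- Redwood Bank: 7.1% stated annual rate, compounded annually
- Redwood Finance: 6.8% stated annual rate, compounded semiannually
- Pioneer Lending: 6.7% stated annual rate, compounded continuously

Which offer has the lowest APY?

Redwood Finance

Harbor Lending: (1 + 0.074/365)^365 − 1 = 7.680%
Redwood Bank: compounded annually, EAR = 7.100%
Redwood Finance: (1 + 0.068/2)^2 − 1 = 6.916%
Pioneer Lending: e^0.067 − 1 = 6.930%
The lowest effective annual rate is Redwood Finance at 6.916%.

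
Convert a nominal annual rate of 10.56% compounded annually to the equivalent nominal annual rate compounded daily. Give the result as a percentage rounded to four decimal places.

Compounded annually, EAR = nominal = 0.105600.
Solve (1 + r/365)^365 = 1.105600: r/365 = 1.105600^(1/365) − 1 = 0.000275, so r = 0.100402 = 10.0402%.

10.0402%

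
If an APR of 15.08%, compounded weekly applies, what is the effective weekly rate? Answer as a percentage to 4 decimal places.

0.2900%

With a nominal annual rate compounded weekly, the periodic rate is the nominal rate divided by 52.
i = 0.1508 / 52 = 0.0029000 = 0.2900%.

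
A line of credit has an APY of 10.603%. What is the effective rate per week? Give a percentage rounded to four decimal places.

The per-week rate i satisfies (1 + i)^52 = 1 + 0.10603.
i = 1.10603^(1/52) − 1 = 0.0019399 = 0.1940%.

0.1940%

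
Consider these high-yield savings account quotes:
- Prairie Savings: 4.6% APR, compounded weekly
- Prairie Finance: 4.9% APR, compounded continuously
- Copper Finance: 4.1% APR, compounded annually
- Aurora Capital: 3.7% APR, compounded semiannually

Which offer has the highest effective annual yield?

Prairie Savings: (1 + 0.046/52)^52 − 1 = 4.705%
Prairie Finance: e^0.049 − 1 = 5.022%
Copper Finance: compounded annually, EAR = 4.100%
Aurora Capital: (1 + 0.037/2)^2 − 1 = 3.734%
The highest effective annual rate is Prairie Finance at 5.022%.

Prairie Finance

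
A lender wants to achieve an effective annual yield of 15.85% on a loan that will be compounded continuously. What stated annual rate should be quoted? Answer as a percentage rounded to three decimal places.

Continuous: nominal r satisfies e^r − 1 = 0.1585.
r = ln(1 + 0.1585) = ln(1.1585) = 0.147126 = 14.713%.

14.713%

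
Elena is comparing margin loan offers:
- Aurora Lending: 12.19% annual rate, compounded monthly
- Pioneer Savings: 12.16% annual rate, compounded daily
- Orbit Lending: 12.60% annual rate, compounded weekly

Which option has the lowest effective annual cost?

Aurora Lending

Aurora Lending: (1 + 0.1219/12)^12 − 1 = 12.895%
Pioneer Savings: (1 + 0.1216/365)^365 − 1 = 12.928%
Orbit Lending: (1 + 0.1260/52)^52 − 1 = 13.411%
The lowest effective annual rate is Aurora Lending at 12.895%.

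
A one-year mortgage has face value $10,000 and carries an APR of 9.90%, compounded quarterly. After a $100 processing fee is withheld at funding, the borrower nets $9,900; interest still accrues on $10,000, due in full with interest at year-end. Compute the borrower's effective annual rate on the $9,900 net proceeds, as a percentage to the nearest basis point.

11.39%

Amount owed after one year: 10,000 × (1 + 0.0990/4)^4 = 10,000 × 1.102736 = $11,027.36.
Effective rate on net proceeds: 11,027.36 / 9,900 − 1 = 0.113875 = 11.39%.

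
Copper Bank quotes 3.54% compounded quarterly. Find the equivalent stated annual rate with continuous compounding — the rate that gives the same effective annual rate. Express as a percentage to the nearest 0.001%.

EAR = (1 + 0.0354/4)^4 − 1 = 0.035873.
Equivalent continuous rate: r = ln(1 + 0.035873) = 0.035244 = 3.524%.

3.524%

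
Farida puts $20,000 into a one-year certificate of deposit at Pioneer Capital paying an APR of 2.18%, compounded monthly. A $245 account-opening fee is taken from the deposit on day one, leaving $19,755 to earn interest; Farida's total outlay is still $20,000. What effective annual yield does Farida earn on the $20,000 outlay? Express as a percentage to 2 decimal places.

0.95%

Value after one year: 19,755 × (1 + 0.0218/12)^12 = 19,755 × 1.022019 = $20,189.99.
Effective yield on the $20,000 outlay: 20,189.99 / 20,000 − 1 = 0.009499 = 0.95%.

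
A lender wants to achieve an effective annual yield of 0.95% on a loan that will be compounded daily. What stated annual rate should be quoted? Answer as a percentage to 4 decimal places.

(1 + r/365)^365 − 1 = 0.0095, so 1 + r/365 = 1.0095^(1/365).
r/365 = 0.000026, so r = 0.009455 = 0.9455%.

0.9455%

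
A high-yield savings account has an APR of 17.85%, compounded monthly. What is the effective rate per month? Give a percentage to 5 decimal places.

1.48750%

With a nominal annual rate compounded monthly, the periodic rate is the nominal rate divided by 12.
i = 0.1785 / 12 = 0.0148750 = 1.48750%.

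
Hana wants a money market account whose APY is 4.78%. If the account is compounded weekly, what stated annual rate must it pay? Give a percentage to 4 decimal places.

(1 + r/52)^52 − 1 = 0.0478, so 1 + r/52 = 1.0478^(1/52).
r/52 = 0.000898, so r = 0.046714 = 4.6714%.

4.6714%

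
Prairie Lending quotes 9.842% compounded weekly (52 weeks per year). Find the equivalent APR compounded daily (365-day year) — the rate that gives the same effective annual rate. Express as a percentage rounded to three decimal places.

9.834%

EAR = (1 + 0.09842/52)^52 − 1 = 0.103323.
Solve (1 + r/365)^365 = 1.103323: r/365 = 1.103323^(1/365) − 1 = 0.000269, so r = 0.098340 = 9.834%.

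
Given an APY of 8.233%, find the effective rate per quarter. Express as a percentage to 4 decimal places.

1.9976%

The per-quarter rate i satisfies (1 + i)^4 = 1 + 0.08233.
i = 1.08233^(1/4) − 1 = 0.0199759 = 1.9976%.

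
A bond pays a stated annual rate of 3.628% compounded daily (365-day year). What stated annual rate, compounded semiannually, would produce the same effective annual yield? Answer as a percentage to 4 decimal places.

3.6609%

EAR = (1 + 0.03628/365)^365 − 1 = 0.036944.
Solve (1 + r/2)^2 = 1.036944: r/2 = 1.036944^(1/2) − 1 = 0.018305, so r = 0.036609 = 3.6609%.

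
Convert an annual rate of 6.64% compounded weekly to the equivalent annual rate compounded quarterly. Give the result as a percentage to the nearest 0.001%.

6.691%

EAR = (1 + 0.0664/52)^52 − 1 = 0.068609.
Solve (1 + r/4)^4 = 1.068609: r/4 = 1.068609^(1/4) − 1 = 0.016728, so r = 0.066911 = 6.691%.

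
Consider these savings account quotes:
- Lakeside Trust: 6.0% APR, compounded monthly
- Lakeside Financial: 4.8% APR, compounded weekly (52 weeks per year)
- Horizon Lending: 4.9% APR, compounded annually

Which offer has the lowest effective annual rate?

Lakeside Trust: (1 + 0.060/12)^12 − 1 = 6.168%
Lakeside Financial: (1 + 0.048/52)^52 − 1 = 4.915%
Horizon Lending: compounded annually, EAR = 4.900%
The lowest effective annual rate is Horizon Lending at 4.900%.

Horizon Lending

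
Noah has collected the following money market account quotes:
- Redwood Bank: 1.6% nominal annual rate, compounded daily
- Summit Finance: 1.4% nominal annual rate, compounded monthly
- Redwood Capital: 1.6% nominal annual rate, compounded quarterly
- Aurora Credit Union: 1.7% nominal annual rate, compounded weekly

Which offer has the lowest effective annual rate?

Redwood Bank: (1 + 0.016/365)^365 − 1 = 1.613%
Summit Finance: (1 + 0.014/12)^12 − 1 = 1.409%
Redwood Capital: (1 + 0.016/4)^4 − 1 = 1.610%
Aurora Credit Union: (1 + 0.017/52)^52 − 1 = 1.714%
The lowest effective annual rate is Summit Finance at 1.409%.

Summit Finance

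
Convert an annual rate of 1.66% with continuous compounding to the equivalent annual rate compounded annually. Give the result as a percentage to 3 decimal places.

1.674%

EAR under continuous compounding: e^0.0166 − 1 = 0.016739.
Compounded annually, the equivalent nominal rate is the EAR itself: 1.674%.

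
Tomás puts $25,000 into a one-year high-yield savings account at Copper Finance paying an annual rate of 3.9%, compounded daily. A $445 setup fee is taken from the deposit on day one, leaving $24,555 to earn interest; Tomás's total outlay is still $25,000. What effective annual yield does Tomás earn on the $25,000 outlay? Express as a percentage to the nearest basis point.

Value after one year: 24,555 × (1 + 0.039/365)^365 = 24,555 × 1.039768 = $25,531.51.
Effective yield on the $25,000 outlay: 25,531.51 / 25,000 − 1 = 0.021260 = 2.13%.

2.13%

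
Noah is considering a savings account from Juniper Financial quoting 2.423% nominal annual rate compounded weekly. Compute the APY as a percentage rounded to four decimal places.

EAR = (1 + 0.02423/52)^52 − 1.
= 1.024520 − 1 = 2.4520%.

2.4520%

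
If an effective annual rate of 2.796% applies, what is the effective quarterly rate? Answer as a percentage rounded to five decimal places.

The per-quarter rate i satisfies (1 + i)^4 = 1 + 0.02796.
i = 1.02796^(1/4) − 1 = 0.0069179 = 0.69179%.

0.69179%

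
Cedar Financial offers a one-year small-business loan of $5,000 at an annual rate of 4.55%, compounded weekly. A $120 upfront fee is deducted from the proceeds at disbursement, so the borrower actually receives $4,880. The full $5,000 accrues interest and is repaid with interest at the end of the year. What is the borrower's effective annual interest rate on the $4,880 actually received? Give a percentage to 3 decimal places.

Amount owed after one year: 5,000 × (1 + 0.0455/52)^52 = 5,000 × 1.046530 = $5,232.65.
Effective rate on net proceeds: 5,232.65 / 4,880 − 1 = 0.072265 = 7.226%.

7.226%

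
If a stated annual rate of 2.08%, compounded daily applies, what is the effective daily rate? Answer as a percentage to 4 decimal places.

With a nominal annual rate compounded daily, the periodic rate is the nominal rate divided by 365.
i = 0.0208 / 365 = 0.0000570 = 0.0057%.

0.0057%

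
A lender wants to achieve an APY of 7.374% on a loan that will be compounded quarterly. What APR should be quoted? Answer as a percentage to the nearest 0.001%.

(1 + r/4)^4 − 1 = 0.07374, so 1 + r/4 = 1.07374^(1/4).
r/4 = 0.017946, so r = 0.071784 = 7.178%.

7.178%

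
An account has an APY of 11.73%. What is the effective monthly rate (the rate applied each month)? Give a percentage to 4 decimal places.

0.9286%

The per-month rate i satisfies (1 + i)^12 = 1 + 0.1173.
i = 1.1173^(1/12) − 1 = 0.0092858 = 0.9286%.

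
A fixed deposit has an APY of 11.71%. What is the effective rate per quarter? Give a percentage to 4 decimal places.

The per-quarter rate i satisfies (1 + i)^4 = 1 + 0.1171.
i = 1.1171^(1/4) − 1 = 0.0280708 = 2.8071%.

2.8071%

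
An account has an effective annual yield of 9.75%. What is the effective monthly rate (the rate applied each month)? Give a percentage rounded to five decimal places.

0.77830%

The per-month rate i satisfies (1 + i)^12 = 1 + 0.0975.
i = 1.0975^(1/12) − 1 = 0.0077830 = 0.77830%.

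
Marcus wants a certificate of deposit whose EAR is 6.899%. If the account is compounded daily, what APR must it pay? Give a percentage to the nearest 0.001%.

6.672%

(1 + r/365)^365 − 1 = 0.06899, so 1 + r/365 = 1.06899^(1/365).
r/365 = 0.000183, so r = 0.066720 = 6.672%.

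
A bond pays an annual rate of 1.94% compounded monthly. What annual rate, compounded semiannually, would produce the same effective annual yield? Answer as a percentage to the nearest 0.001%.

EAR = (1 + 0.0194/12)^12 − 1 = 0.019573.
Solve (1 + r/2)^2 = 1.019573: r/2 = 1.019573^(1/2) − 1 = 0.009739, so r = 0.019479 = 1.948%.

1.948%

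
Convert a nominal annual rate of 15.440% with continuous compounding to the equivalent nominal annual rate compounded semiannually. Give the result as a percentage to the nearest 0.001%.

EAR under continuous compounding: e^0.15440 − 1 = 0.166958.
Solve (1 + r/2)^2 = 1.166958: r/2 = 1.166958^(1/2) − 1 = 0.080258, so r = 0.160516 = 16.052%.

16.052%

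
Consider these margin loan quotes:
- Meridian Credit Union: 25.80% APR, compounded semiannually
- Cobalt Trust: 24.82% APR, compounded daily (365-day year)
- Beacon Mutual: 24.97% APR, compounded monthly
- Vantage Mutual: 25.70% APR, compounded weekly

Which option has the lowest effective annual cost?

Meridian Credit Union

Meridian Credit Union: (1 + 0.2580/2)^2 − 1 = 27.464%
Cobalt Trust: (1 + 0.2482/365)^365 − 1 = 28.161%
Beacon Mutual: (1 + 0.2497/12)^12 − 1 = 28.036%
Vantage Mutual: (1 + 0.2570/52)^52 − 1 = 29.223%
The lowest effective annual rate is Meridian Credit Union at 27.464%.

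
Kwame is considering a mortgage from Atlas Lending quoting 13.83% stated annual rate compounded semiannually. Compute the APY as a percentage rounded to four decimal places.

EAR = (1 + 0.1383/2)^2 − 1.
= 1.143082 − 1 = 14.3082%.

14.3082%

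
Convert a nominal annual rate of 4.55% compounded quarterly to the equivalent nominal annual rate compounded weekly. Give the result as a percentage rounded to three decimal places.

EAR = (1 + 0.0455/4)^4 − 1 = 0.046282.
Solve (1 + r/52)^52 = 1.046282: r/52 = 1.046282^(1/52) − 1 = 0.000870, so r = 0.045263 = 4.526%.

4.526%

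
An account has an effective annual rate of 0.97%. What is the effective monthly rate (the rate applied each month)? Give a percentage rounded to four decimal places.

The per-month rate i satisfies (1 + i)^12 = 1 + 0.0097.
i = 1.0097^(1/12) − 1 = 0.0008048 = 0.0805%.

0.0805%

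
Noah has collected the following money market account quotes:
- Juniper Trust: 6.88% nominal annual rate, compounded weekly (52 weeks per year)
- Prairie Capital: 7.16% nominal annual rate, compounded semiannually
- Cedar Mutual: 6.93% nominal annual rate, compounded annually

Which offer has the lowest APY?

Juniper Trust: (1 + 0.0688/52)^52 − 1 = 7.117%
Prairie Capital: (1 + 0.0716/2)^2 − 1 = 7.288%
Cedar Mutual: compounded annually, EAR = 6.930%
The lowest effective annual rate is Cedar Mutual at 6.930%.

Cedar Mutual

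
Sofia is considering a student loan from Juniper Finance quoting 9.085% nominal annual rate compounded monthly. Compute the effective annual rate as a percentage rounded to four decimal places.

9.4730%

EAR = (1 + 0.09085/12)^12 − 1.
= 1.094730 − 1 = 9.4730%.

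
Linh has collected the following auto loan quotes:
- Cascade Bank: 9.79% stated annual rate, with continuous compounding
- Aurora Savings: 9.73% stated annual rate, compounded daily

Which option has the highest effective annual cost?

Cascade Bank: e^0.0979 − 1 = 10.285%
Aurora Savings: (1 + 0.0973/365)^365 − 1 = 10.218%
The highest effective annual rate is Cascade Bank at 10.285%.

Cascade Bank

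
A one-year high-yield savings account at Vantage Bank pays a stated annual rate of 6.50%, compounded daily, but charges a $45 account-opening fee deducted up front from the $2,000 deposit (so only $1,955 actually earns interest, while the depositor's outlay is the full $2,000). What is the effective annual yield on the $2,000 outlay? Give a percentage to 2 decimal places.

Value after one year: 1,955 × (1 + 0.0650/365)^365 = 1,955 × 1.067153 = $2,086.28.
Effective yield on the $2,000 outlay: 2,086.28 / 2,000 − 1 = 0.043142 = 4.31%.

4.31%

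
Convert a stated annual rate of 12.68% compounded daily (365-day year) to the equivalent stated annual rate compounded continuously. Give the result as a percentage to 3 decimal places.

12.678%

EAR = (1 + 0.1268/365)^365 − 1 = 0.135165.
Equivalent continuous rate: r = ln(1 + 0.135165) = 0.126778 = 12.678%.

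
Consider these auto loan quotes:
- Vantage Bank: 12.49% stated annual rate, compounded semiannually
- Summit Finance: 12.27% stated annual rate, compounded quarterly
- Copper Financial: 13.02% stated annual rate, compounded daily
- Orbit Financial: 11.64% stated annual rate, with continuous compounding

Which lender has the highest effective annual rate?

Copper Financial

Vantage Bank: (1 + 0.1249/2)^2 − 1 = 12.880%
Summit Finance: (1 + 0.1227/4)^4 − 1 = 12.846%
Copper Financial: (1 + 0.1302/365)^365 − 1 = 13.903%
Orbit Financial: e^0.1164 − 1 = 12.345%
The highest effective annual rate is Copper Financial at 13.903%.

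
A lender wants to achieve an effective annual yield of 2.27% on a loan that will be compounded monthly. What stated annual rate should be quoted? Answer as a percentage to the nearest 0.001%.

(1 + r/12)^12 − 1 = 0.0227, so 1 + r/12 = 1.0227^(1/12).
r/12 = 0.001872, so r = 0.022467 = 2.247%.

2.247%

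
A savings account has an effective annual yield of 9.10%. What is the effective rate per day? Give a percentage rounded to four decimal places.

The per-day rate i satisfies (1 + i)^365 = 1 + 0.0910.
i = 1.0910^(1/365) − 1 = 0.0002386 = 0.0239%.

0.0239%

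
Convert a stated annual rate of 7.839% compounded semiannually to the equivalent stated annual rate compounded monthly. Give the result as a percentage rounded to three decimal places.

7.714%

EAR = (1 + 0.07839/2)^2 − 1 = 0.079926.
Solve (1 + r/12)^12 = 1.079926: r/12 = 1.079926^(1/12) − 1 = 0.006428, so r = 0.077140 = 7.714%.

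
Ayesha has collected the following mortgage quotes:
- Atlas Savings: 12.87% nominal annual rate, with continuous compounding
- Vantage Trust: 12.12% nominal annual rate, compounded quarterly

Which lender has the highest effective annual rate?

Atlas Savings: e^0.1287 − 1 = 13.735%
Vantage Trust: (1 + 0.1212/4)^4 − 1 = 12.682%
The highest effective annual rate is Atlas Savings at 13.735%.

Atlas Savings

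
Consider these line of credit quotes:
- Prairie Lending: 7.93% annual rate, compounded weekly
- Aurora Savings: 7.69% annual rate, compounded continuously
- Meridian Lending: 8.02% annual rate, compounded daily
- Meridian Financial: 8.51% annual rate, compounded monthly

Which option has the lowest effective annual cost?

Aurora Savings

Prairie Lending: (1 + 0.0793/52)^52 − 1 = 8.246%
Aurora Savings: e^0.0769 − 1 = 7.993%
Meridian Lending: (1 + 0.0802/365)^365 − 1 = 8.349%
Meridian Financial: (1 + 0.0851/12)^12 − 1 = 8.850%
The lowest effective annual rate is Aurora Savings at 7.993%.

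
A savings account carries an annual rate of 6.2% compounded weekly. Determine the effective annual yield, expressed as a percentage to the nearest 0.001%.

6.392%

EAR = (1 + 0.062/52)^52 − 1.
= (1 + 0.001192)^52 − 1 = 1.063923 − 1 = 6.392%.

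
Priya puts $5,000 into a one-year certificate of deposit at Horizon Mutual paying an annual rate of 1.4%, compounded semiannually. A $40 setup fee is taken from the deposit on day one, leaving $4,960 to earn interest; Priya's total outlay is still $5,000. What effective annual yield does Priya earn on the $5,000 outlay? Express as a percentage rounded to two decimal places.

Value after one year: 4,960 × (1 + 0.014/2)^2 = 4,960 × 1.014049 = $5,029.68.
Effective yield on the $5,000 outlay: 5,029.68 / 5,000 − 1 = 0.005937 = 0.59%.

0.59%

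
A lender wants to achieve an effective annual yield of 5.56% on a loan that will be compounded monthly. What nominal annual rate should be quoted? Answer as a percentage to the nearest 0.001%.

5.423%

(1 + r/12)^12 − 1 = 0.0556, so 1 + r/12 = 1.0556^(1/12).
r/12 = 0.004519, so r = 0.054232 = 5.423%.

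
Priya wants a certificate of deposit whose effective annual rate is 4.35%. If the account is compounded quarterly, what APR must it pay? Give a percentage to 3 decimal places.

4.281%

(1 + r/4)^4 − 1 = 0.0435, so 1 + r/4 = 1.0435^(1/4).
r/4 = 0.010702, so r = 0.042808 = 4.281%.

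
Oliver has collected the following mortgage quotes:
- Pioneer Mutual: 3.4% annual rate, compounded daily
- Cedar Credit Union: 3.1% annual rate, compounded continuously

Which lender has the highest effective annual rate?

Pioneer Mutual: (1 + 0.034/365)^365 − 1 = 3.458%
Cedar Credit Union: e^0.031 − 1 = 3.149%
The highest effective annual rate is Pioneer Mutual at 3.458%.

Pioneer Mutual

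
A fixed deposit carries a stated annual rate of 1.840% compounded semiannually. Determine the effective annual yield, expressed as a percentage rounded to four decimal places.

1.8485%

EAR = (1 + 0.01840/2)^2 − 1.
= (1 + 0.009200)^2 − 1 = 1.018485 − 1 = 1.8485%.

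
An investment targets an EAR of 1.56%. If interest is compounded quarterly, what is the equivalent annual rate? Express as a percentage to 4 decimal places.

1.5510%

(1 + r/4)^4 − 1 = 0.0156, so 1 + r/4 = 1.0156^(1/4).
r/4 = 0.003877, so r = 0.015510 = 1.5510%.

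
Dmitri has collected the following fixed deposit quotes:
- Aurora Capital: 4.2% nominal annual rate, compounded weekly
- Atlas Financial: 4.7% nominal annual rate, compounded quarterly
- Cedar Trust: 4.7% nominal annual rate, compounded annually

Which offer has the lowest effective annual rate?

Aurora Capital: (1 + 0.042/52)^52 − 1 = 4.288%
Atlas Financial: (1 + 0.047/4)^4 − 1 = 4.783%
Cedar Trust: compounded annually, EAR = 4.700%
The lowest effective annual rate is Aurora Capital at 4.288%.

Aurora Capital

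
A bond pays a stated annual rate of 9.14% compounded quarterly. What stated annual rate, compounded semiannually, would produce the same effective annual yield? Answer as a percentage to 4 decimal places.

9.2444%

EAR = (1 + 0.0914/4)^4 − 1 = 0.094581.
Solve (1 + r/2)^2 = 1.094581: r/2 = 1.094581^(1/2) − 1 = 0.046222, so r = 0.092444 = 9.2444%.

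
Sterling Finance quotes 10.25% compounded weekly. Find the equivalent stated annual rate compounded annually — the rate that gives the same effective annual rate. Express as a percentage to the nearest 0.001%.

10.783%

EAR = (1 + 0.1025/52)^52 − 1 = 0.107826.
Compounded annually, the equivalent nominal rate is the EAR itself: 10.783%.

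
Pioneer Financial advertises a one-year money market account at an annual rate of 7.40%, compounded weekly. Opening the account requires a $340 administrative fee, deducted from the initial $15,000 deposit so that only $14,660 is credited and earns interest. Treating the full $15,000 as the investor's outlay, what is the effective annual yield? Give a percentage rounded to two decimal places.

5.23%

Value after one year: 14,660 × (1 + 0.0740/52)^52 = 14,660 × 1.076750 = $15,785.16.
Effective yield on the $15,000 outlay: 15,785.16 / 15,000 − 1 = 0.052344 = 5.23%.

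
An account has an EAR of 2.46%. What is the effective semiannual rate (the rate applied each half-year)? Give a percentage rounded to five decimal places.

The per-half-year rate i satisfies (1 + i)^2 = 1 + 0.0246.
i = 1.0246^(1/2) − 1 = 0.0122253 = 1.22253%.

1.22253%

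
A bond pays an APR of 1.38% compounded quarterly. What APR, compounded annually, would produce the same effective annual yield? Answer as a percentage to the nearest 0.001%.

1.387%

EAR = (1 + 0.0138/4)^4 − 1 = 0.013872.
Compounded annually, the equivalent nominal rate is the EAR itself: 1.387%.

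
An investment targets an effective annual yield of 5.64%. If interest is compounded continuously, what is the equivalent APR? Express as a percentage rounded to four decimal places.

Continuous: nominal r satisfies e^r − 1 = 0.0564.
r = ln(1 + 0.0564) = ln(1.0564) = 0.054867 = 5.4867%.

5.4867%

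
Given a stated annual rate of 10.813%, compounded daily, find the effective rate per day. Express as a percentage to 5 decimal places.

With a nominal annual rate compounded daily, the periodic rate is the nominal rate divided by 365.
i = 0.10813 / 365 = 0.0002962 = 0.02962%.

0.02962%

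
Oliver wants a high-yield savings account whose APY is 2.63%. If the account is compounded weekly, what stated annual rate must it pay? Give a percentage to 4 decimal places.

2.5967%

(1 + r/52)^52 − 1 = 0.0263, so 1 + r/52 = 1.0263^(1/52).
r/52 = 0.000499, so r = 0.025967 = 2.5967%.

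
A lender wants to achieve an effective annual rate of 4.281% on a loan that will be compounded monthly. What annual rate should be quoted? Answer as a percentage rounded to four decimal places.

(1 + r/12)^12 − 1 = 0.04281, so 1 + r/12 = 1.04281^(1/12).
r/12 = 0.003499, so r = 0.041992 = 4.1992%.

4.1992%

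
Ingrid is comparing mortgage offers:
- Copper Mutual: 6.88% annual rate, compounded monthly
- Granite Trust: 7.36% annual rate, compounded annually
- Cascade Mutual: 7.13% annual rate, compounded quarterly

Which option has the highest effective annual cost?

Granite Trust

Copper Mutual: (1 + 0.0688/12)^12 − 1 = 7.101%
Granite Trust: compounded annually, EAR = 7.360%
Cascade Mutual: (1 + 0.0713/4)^4 − 1 = 7.323%
The highest effective annual rate is Granite Trust at 7.360%.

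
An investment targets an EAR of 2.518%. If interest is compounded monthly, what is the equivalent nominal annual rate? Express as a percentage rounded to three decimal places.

2.489%

(1 + r/12)^12 − 1 = 0.02518, so 1 + r/12 = 1.02518^(1/12).
r/12 = 0.002074, so r = 0.024894 = 2.489%.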